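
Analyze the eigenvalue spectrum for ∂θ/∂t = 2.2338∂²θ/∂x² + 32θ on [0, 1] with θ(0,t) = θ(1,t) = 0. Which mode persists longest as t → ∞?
Eigenvalues: λₙ = 2.2338n²π²/1² - 32.
First three modes:
  n=1: λ₁ = 2.2338π² - 32 ≈ -9.953
  n=2: λ₂ = 8.9352π² - 32 ≈ 56.187
  n=3: λ₃ = 20.1042π² - 32 ≈ 166.421
Since 2.2338π² ≈ 22.047 < 32, λ₁ < 0.
The n=1 mode grows fastest (−λₙ is largest for n=1) → dominates.
Asymptotic: θ ~ c₁ sin(πx/1) e^{9.953t} (exponential growth at rate −λ₁ ≈ 9.953).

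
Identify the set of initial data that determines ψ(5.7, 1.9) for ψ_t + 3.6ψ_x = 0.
A single point: x = -1.14. The characteristic through (5.7, 1.9) is x - 3.6t = const, so x = 5.7 - 3.6·1.9 = -1.14.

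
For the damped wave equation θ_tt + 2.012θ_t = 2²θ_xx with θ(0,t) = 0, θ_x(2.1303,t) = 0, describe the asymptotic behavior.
θ → 0. Damping (γ=2.012) dissipates energy; oscillations decay exponentially.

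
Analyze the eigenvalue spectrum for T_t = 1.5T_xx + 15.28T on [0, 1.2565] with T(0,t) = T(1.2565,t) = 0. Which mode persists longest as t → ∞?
Eigenvalues: λₙ = 1.5n²π²/1.2565² - 15.28.
First three modes:
  n=1: λ₁ = 1.5π²/1.2565² - 15.28 ≈ -5.903
  n=2: λ₂ = 6π²/1.2565² - 15.28 ≈ 22.228
  n=3: λ₃ = 13.5π²/1.2565² - 15.28 ≈ 69.113
Since 1.5π²/1.2565² ≈ 9.377 < 15.28, λ₁ < 0.
The n=1 mode grows fastest (−λₙ is largest for n=1) → dominates.
Asymptotic: T ~ c₁ sin(πx/1.2565) e^{5.903t} (exponential growth at rate −λ₁ ≈ 5.903).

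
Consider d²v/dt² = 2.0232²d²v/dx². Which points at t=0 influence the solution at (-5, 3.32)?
Domain of dependence: [-11.717024, 1.717024]. Signals travel at speed 2.0232, so data within |x - -5| ≤ 2.0232·3.32 = 6.717024 can reach the point.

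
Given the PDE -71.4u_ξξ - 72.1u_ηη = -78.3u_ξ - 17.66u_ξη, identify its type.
Rewriting in standard form: -71.4u_ξξ + 17.66u_ξη - 72.1u_ηη + 78.3u_ξ = 0. The second-order coefficients are A = -71.4, B = 17.66, C = -72.1. Since B² - 4AC = -20279.8844 < 0, this is an elliptic PDE.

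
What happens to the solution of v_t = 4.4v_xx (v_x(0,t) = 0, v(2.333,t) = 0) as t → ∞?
v → 0. Heat escapes through the Dirichlet boundary.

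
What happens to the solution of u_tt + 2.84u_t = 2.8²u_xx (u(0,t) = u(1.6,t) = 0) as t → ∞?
u → 0. Damping (γ=2.84) dissipates energy; oscillations decay exponentially.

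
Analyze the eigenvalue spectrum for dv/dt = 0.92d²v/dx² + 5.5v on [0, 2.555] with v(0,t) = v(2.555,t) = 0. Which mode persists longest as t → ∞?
Eigenvalues: λₙ = 0.92n²π²/2.555² - 5.5.
First three modes:
  n=1: λ₁ = 0.92π²/2.555² - 5.5 ≈ -4.109
  n=2: λ₂ = 3.68π²/2.555² - 5.5 ≈ 0.064
  n=3: λ₃ = 8.28π²/2.555² - 5.5 ≈ 7.018
Since 0.92π²/2.555² ≈ 1.391 < 5.5, λ₁ < 0.
The n=1 mode grows fastest (−λₙ is largest for n=1) → dominates.
Asymptotic: v ~ c₁ sin(πx/2.555) e^{4.109t} (exponential growth at rate −λ₁ ≈ 4.109).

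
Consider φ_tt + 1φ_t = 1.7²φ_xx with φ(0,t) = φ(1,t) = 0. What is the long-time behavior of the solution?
As t → ∞, φ → 0. Damping (γ=1) dissipates energy; oscillations decay exponentially.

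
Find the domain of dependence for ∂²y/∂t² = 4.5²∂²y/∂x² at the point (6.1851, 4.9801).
Domain of dependence: [-16.22535, 28.59555]. Signals travel at speed 4.5, so data within |x - 6.1851| ≤ 4.5·4.9801 = 22.41045 can reach the point.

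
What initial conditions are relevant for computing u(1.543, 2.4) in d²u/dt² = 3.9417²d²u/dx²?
Domain of dependence: [-7.91708, 11.00308]. Signals travel at speed 3.9417, so data within |x - 1.543| ≤ 3.9417·2.4 = 9.46008 can reach the point.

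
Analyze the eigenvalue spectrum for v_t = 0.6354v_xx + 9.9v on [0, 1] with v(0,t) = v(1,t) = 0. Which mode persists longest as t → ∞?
Eigenvalues: λₙ = 0.6354n²π²/1² - 9.9.
First three modes:
  n=1: λ₁ = 0.6354π² - 9.9 ≈ -3.629
  n=2: λ₂ = 2.5416π² - 9.9 ≈ 15.185
  n=3: λ₃ = 5.7186π² - 9.9 ≈ 46.54
Since 0.6354π² ≈ 6.271 < 9.9, λ₁ < 0.
The n=1 mode grows fastest (−λₙ is largest for n=1) → dominates.
Asymptotic: v ~ c₁ sin(πx/1) e^{3.629t} (exponential growth at rate −λ₁ ≈ 3.629).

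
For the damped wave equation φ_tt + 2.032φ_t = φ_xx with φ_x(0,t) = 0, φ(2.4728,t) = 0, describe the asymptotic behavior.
φ → 0. Damping (γ=2.032) dissipates energy; oscillations decay exponentially.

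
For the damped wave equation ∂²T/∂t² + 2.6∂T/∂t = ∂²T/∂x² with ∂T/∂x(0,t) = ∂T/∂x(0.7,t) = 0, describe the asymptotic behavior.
T → constant (steady state). Damping (γ=2.6) dissipates the nonconstant modes; with Neumann BCs the spatial average obeys M''+γM'=0 and tends to a finite limit.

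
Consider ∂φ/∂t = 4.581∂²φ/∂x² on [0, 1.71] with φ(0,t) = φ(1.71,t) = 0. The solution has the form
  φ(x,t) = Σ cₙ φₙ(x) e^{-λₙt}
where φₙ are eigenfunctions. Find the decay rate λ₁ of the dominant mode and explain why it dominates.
Eigenvalues: λₙ = 4.581n²π²/1.71².
First three modes:
  n=1: λ₁ = 4.581π²/1.71² ≈ 15.462
  n=2: λ₂ = 18.324π²/1.71² ≈ 61.848 (4× faster decay)
  n=3: λ₃ = 41.229π²/1.71² ≈ 139.159 (9× faster decay)
As t → ∞, higher modes decay exponentially faster. The n=1 mode dominates: φ ~ c₁ sin(πx/1.71) e^{-λ₁t}.
Decay rate: λ₁ = 4.581π²/1.71² ≈ 15.462.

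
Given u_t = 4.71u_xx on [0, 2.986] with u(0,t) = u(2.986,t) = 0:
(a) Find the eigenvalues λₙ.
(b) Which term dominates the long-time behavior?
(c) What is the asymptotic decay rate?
Eigenvalues: λₙ = 4.71n²π²/2.986².
First three modes:
  n=1: λ₁ = 4.71π²/2.986² ≈ 5.214
  n=2: λ₂ = 18.84π²/2.986² ≈ 20.855 (4× faster decay)
  n=3: λ₃ = 42.39π²/2.986² ≈ 46.923 (9× faster decay)
As t → ∞, higher modes decay exponentially faster. The n=1 mode dominates: u ~ c₁ sin(πx/2.986) e^{-λ₁t}.
Decay rate: λ₁ = 4.71π²/2.986² ≈ 5.214.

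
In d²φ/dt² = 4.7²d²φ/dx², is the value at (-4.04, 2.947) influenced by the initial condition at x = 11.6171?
No. The domain of dependence is [-17.8909, 9.8109], and 11.6171 is outside this interval.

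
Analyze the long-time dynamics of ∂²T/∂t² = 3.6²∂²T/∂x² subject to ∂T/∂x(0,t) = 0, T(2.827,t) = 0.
Long-time behavior: T oscillates (no decay). Energy is conserved; the solution oscillates indefinitely as standing waves.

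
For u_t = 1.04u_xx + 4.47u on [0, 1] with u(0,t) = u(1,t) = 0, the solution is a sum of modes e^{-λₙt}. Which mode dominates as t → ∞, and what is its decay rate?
Eigenvalues: λₙ = 1.04n²π²/1² - 4.47.
First three modes:
  n=1: λ₁ = 1.04π² - 4.47 ≈ 5.794
  n=2: λ₂ = 4.16π² - 4.47 ≈ 36.588
  n=3: λ₃ = 9.36π² - 4.47 ≈ 87.909
Since 1.04π² ≈ 10.264 > 4.47, all λₙ > 0.
The n=1 mode decays slowest → dominates as t → ∞.
Asymptotic: u ~ c₁ sin(πx/1) e^{-λ₁t} with decay rate λ₁ ≈ 5.794.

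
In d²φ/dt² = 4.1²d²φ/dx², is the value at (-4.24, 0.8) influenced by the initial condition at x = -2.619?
Yes. The domain of dependence is [-7.52, -0.96], and -2.619 ∈ [-7.52, -0.96].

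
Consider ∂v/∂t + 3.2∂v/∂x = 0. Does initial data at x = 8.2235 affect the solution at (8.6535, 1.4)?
No. Only data at x = 4.1735 affects (8.6535, 1.4). Advection has one-way propagation along characteristics.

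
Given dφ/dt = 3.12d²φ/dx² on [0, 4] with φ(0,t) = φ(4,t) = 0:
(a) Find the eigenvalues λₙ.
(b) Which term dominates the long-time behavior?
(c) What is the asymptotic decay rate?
Eigenvalues: λₙ = 3.12n²π²/4².
First three modes:
  n=1: λ₁ = 3.12π²/4² ≈ 1.925
  n=2: λ₂ = 12.48π²/4² ≈ 7.698 (4× faster decay)
  n=3: λ₃ = 28.08π²/4² ≈ 17.321 (9× faster decay)
As t → ∞, higher modes decay exponentially faster. The n=1 mode dominates: φ ~ c₁ sin(πx/4) e^{-λ₁t}.
Decay rate: λ₁ = 3.12π²/4² ≈ 1.925.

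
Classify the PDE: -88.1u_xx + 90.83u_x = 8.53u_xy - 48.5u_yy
Rewriting in standard form: -88.1u_xx - 8.53u_xy + 48.5u_yy + 90.83u_x = 0. A = -88.1, B = -8.53, C = 48.5. Discriminant B² - 4AC = 17164.1609. Since 17164.1609 > 0, hyperbolic.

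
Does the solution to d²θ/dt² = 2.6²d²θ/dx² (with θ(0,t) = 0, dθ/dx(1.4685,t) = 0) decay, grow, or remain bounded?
θ oscillates (no decay). Energy is conserved; the solution oscillates indefinitely as standing waves.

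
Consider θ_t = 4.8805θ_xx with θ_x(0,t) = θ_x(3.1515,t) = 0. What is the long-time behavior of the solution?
As t → ∞, θ → constant (steady state). Heat is conserved (no flux at boundaries); solution approaches the spatial average.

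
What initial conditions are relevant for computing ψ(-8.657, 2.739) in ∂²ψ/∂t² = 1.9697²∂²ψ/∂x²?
Domain of dependence: [-14.0520083, -3.2619917]. Signals travel at speed 1.9697, so data within |x - -8.657| ≤ 1.9697·2.739 = 5.3950083 can reach the point.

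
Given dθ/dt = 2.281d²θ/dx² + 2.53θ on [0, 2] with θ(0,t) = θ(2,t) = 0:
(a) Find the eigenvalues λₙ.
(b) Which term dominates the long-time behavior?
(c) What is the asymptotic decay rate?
Eigenvalues: λₙ = 2.281n²π²/2² - 2.53.
First three modes:
  n=1: λ₁ = 2.281π²/2² - 2.53 ≈ 3.098
  n=2: λ₂ = 9.124π²/2² - 2.53 ≈ 19.983
  n=3: λ₃ = 20.529π²/2² - 2.53 ≈ 48.123
Since 2.281π²/2² ≈ 5.628 > 2.53, all λₙ > 0.
The n=1 mode decays slowest → dominates as t → ∞.
Asymptotic: θ ~ c₁ sin(πx/2) e^{-λ₁t} with decay rate λ₁ ≈ 3.098.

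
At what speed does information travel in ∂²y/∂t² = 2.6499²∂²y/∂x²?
Speed = 2.6499. Information travels along characteristics x = x₀ ± 2.6499t.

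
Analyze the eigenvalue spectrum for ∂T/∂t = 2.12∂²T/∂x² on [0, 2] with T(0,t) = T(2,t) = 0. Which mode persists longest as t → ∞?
Eigenvalues: λₙ = 2.12n²π²/2².
First three modes:
  n=1: λ₁ = 2.12π²/2² ≈ 5.231
  n=2: λ₂ = 8.48π²/2² ≈ 20.924 (4× faster decay)
  n=3: λ₃ = 19.08π²/2² ≈ 47.078 (9× faster decay)
As t → ∞, higher modes decay exponentially faster. The n=1 mode dominates: T ~ c₁ sin(πx/2) e^{-λ₁t}.
Decay rate: λ₁ = 2.12π²/2² ≈ 5.231.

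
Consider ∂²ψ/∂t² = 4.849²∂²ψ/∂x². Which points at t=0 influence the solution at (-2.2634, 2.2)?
Domain of dependence: [-12.9312, 8.4044]. Signals travel at speed 4.849, so data within |x - -2.2634| ≤ 4.849·2.2 = 10.6678 can reach the point.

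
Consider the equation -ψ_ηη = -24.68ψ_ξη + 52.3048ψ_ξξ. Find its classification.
Rewriting in standard form: -52.3048ψ_ξξ + 24.68ψ_ξη - ψ_ηη = 0. Hyperbolic. (A = -52.3048, B = 24.68, C = -1 gives B² - 4AC = 399.8832.)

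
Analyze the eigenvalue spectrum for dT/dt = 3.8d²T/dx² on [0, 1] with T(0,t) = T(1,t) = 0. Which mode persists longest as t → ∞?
Eigenvalues: λₙ = 3.8n²π².
First three modes:
  n=1: λ₁ = 3.8π² ≈ 37.504
  n=2: λ₂ = 15.2π² ≈ 150.018 (4× faster decay)
  n=3: λ₃ = 34.2π² ≈ 337.54 (9× faster decay)
As t → ∞, higher modes decay exponentially faster. The n=1 mode dominates: T ~ c₁ sin(πx) e^{-λ₁t}.
Decay rate: λ₁ = 3.8π² ≈ 37.504.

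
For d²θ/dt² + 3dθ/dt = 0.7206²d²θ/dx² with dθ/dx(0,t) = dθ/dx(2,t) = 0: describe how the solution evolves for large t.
θ → constant (steady state). Damping (γ=3) dissipates the nonconstant modes; with Neumann BCs the spatial average obeys M''+γM'=0 and tends to a finite limit.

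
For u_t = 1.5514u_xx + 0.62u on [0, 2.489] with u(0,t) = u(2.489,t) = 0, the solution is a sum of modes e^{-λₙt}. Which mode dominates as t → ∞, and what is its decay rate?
Eigenvalues: λₙ = 1.5514n²π²/2.489² - 0.62.
First three modes:
  n=1: λ₁ = 1.5514π²/2.489² - 0.62 ≈ 1.852
  n=2: λ₂ = 6.2056π²/2.489² - 0.62 ≈ 9.266
  n=3: λ₃ = 13.9626π²/2.489² - 0.62 ≈ 21.624
Since 1.5514π²/2.489² ≈ 2.472 > 0.62, all λₙ > 0.
The n=1 mode decays slowest → dominates as t → ∞.
Asymptotic: u ~ c₁ sin(πx/2.489) e^{-λ₁t} with decay rate λ₁ ≈ 1.852.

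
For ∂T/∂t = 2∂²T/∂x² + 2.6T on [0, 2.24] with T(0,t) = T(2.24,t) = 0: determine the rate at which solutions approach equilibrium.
Eigenvalues: λₙ = 2n²π²/2.24² - 2.6.
First three modes:
  n=1: λ₁ = 2π²/2.24² - 2.6 ≈ 1.334
  n=2: λ₂ = 8π²/2.24² - 2.6 ≈ 13.136
  n=3: λ₃ = 18π²/2.24² - 2.6 ≈ 32.806
Since 2π²/2.24² ≈ 3.934 > 2.6, all λₙ > 0.
The n=1 mode decays slowest → dominates as t → ∞.
Asymptotic: T ~ c₁ sin(πx/2.24) e^{-λ₁t} with decay rate λ₁ ≈ 1.334.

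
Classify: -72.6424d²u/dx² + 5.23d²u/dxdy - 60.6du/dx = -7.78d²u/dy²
Rewriting in standard form: -72.6424d²u/dx² + 5.23d²u/dxdy + 7.78d²u/dy² - 60.6du/dx = 0. Hyperbolic (discriminant = 2287.984388).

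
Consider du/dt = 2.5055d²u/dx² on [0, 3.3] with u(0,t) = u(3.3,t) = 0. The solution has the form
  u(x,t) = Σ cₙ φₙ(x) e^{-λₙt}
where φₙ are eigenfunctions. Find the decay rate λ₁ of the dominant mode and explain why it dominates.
Eigenvalues: λₙ = 2.5055n²π²/3.3².
First three modes:
  n=1: λ₁ = 2.5055π²/3.3² ≈ 2.271
  n=2: λ₂ = 10.022π²/3.3² ≈ 9.083 (4× faster decay)
  n=3: λ₃ = 22.5495π²/3.3² ≈ 20.437 (9× faster decay)
As t → ∞, higher modes decay exponentially faster. The n=1 mode dominates: u ~ c₁ sin(πx/3.3) e^{-λ₁t}.
Decay rate: λ₁ = 2.5055π²/3.3² ≈ 2.271.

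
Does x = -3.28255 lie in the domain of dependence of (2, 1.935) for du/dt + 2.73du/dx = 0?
Yes. The characteristic through (2, 1.935) passes through x = -3.28255.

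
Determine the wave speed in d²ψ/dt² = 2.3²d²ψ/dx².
Speed = 2.3. Information travels along characteristics x = x₀ ± 2.3t.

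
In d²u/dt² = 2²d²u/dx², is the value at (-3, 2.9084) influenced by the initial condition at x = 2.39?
Yes. The domain of dependence is [-8.8168, 2.8168], and 2.39 ∈ [-8.8168, 2.8168].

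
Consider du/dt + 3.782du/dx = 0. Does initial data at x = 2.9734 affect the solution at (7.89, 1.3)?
Yes. The characteristic through (7.89, 1.3) passes through x = 2.9734.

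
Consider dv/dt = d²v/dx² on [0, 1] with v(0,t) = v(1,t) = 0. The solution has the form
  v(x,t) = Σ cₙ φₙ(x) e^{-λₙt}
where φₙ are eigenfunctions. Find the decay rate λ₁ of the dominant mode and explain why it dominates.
Eigenvalues: λₙ = n²π².
First three modes:
  n=1: λ₁ = π² ≈ 9.87
  n=2: λ₂ = 4π² ≈ 39.478 (4× faster decay)
  n=3: λ₃ = 9π² ≈ 88.826 (9× faster decay)
As t → ∞, higher modes decay exponentially faster. The n=1 mode dominates: v ~ c₁ sin(πx) e^{-λ₁t}.
Decay rate: λ₁ = π² ≈ 9.87.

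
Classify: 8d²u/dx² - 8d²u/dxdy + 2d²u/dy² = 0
Parabolic (discriminant = 0).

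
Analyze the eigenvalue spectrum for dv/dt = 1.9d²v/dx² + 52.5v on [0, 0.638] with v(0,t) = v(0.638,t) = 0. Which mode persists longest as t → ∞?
Eigenvalues: λₙ = 1.9n²π²/0.638² - 52.5.
First three modes:
  n=1: λ₁ = 1.9π²/0.638² - 52.5 ≈ -6.431
  n=2: λ₂ = 7.6π²/0.638² - 52.5 ≈ 131.777
  n=3: λ₃ = 17.1π²/0.638² - 52.5 ≈ 362.124
Since 1.9π²/0.638² ≈ 46.069 < 52.5, λ₁ < 0.
The n=1 mode grows fastest (−λₙ is largest for n=1) → dominates.
Asymptotic: v ~ c₁ sin(πx/0.638) e^{6.431t} (exponential growth at rate −λ₁ ≈ 6.431).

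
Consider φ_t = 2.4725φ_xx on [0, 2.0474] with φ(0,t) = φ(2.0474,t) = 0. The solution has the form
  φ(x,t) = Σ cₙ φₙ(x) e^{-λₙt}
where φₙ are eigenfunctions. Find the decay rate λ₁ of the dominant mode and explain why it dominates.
Eigenvalues: λₙ = 2.4725n²π²/2.0474².
First three modes:
  n=1: λ₁ = 2.4725π²/2.0474² ≈ 5.821
  n=2: λ₂ = 9.89π²/2.0474² ≈ 23.286 (4× faster decay)
  n=3: λ₃ = 22.2525π²/2.0474² ≈ 52.393 (9× faster decay)
As t → ∞, higher modes decay exponentially faster. The n=1 mode dominates: φ ~ c₁ sin(πx/2.0474) e^{-λ₁t}.
Decay rate: λ₁ = 2.4725π²/2.0474² ≈ 5.821.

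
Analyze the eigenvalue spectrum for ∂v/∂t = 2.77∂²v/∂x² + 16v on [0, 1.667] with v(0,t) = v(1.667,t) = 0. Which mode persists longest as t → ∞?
Eigenvalues: λₙ = 2.77n²π²/1.667² - 16.
First three modes:
  n=1: λ₁ = 2.77π²/1.667² - 16 ≈ -6.162
  n=2: λ₂ = 11.08π²/1.667² - 16 ≈ 23.352
  n=3: λ₃ = 24.93π²/1.667² - 16 ≈ 72.542
Since 2.77π²/1.667² ≈ 9.838 < 16, λ₁ < 0.
The n=1 mode grows fastest (−λₙ is largest for n=1) → dominates.
Asymptotic: v ~ c₁ sin(πx/1.667) e^{6.162t} (exponential growth at rate −λ₁ ≈ 6.162).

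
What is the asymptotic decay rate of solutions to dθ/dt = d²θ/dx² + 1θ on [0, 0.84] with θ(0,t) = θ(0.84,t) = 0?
Eigenvalues: λₙ = n²π²/0.84² - 1.
First three modes:
  n=1: λ₁ = π²/0.84² - 1 ≈ 12.988
  n=2: λ₂ = 4π²/0.84² - 1 ≈ 54.95
  n=3: λ₃ = 9π²/0.84² - 1 ≈ 124.888
Since π²/0.84² ≈ 13.988 > 1, all λₙ > 0.
The n=1 mode decays slowest → dominates as t → ∞.
Asymptotic: θ ~ c₁ sin(πx/0.84) e^{-λ₁t} with decay rate λ₁ ≈ 12.988.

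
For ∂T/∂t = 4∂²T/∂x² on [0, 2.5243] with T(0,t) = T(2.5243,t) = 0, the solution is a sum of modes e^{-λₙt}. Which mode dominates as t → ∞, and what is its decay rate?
Eigenvalues: λₙ = 4n²π²/2.5243².
First three modes:
  n=1: λ₁ = 4π²/2.5243² ≈ 6.196
  n=2: λ₂ = 16π²/2.5243² ≈ 24.782 (4× faster decay)
  n=3: λ₃ = 36π²/2.5243² ≈ 55.76 (9× faster decay)
As t → ∞, higher modes decay exponentially faster. The n=1 mode dominates: T ~ c₁ sin(πx/2.5243) e^{-λ₁t}.
Decay rate: λ₁ = 4π²/2.5243² ≈ 6.196.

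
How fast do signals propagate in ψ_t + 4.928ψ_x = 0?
Speed = 4.928. Information travels along x - 4.928t = const (rightward).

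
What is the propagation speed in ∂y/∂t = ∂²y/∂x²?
Infinite. The heat equation is parabolic, not hyperbolic, so disturbances propagate instantly.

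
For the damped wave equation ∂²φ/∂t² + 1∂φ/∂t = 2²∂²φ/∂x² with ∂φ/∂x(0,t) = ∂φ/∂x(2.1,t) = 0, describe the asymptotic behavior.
φ → constant (steady state). Damping (γ=1) dissipates the nonconstant modes; with Neumann BCs the spatial average obeys M''+γM'=0 and tends to a finite limit.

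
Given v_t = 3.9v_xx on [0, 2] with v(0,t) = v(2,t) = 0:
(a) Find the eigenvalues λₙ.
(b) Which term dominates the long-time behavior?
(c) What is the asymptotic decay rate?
Eigenvalues: λₙ = 3.9n²π²/2².
First three modes:
  n=1: λ₁ = 3.9π²/2² ≈ 9.623
  n=2: λ₂ = 15.6π²/2² ≈ 38.491 (4× faster decay)
  n=3: λ₃ = 35.1π²/2² ≈ 86.606 (9× faster decay)
As t → ∞, higher modes decay exponentially faster. The n=1 mode dominates: v ~ c₁ sin(πx/2) e^{-λ₁t}.
Decay rate: λ₁ = 3.9π²/2² ≈ 9.623.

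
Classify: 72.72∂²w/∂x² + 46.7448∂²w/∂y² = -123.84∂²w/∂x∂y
Rewriting in standard form: 72.72∂²w/∂x² + 123.84∂²w/∂x∂y + 46.7448∂²w/∂y² = 0. Hyperbolic (discriminant = 1739.218176).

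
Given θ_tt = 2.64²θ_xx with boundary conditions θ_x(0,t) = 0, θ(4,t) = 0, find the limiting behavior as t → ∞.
θ oscillates (no decay). Energy is conserved; the solution oscillates indefinitely as standing waves.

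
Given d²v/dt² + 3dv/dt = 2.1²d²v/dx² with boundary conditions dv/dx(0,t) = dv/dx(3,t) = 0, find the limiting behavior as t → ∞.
v → constant (steady state). Damping (γ=3) dissipates the nonconstant modes; with Neumann BCs the spatial average obeys M''+γM'=0 and tends to a finite limit.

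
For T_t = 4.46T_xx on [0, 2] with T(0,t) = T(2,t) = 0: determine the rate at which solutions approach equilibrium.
Eigenvalues: λₙ = 4.46n²π²/2².
First three modes:
  n=1: λ₁ = 4.46π²/2² ≈ 11.005
  n=2: λ₂ = 17.84π²/2² ≈ 44.018 (4× faster decay)
  n=3: λ₃ = 40.14π²/2² ≈ 99.041 (9× faster decay)
As t → ∞, higher modes decay exponentially faster. The n=1 mode dominates: T ~ c₁ sin(πx/2) e^{-λ₁t}.
Decay rate: λ₁ = 4.46π²/2² ≈ 11.005.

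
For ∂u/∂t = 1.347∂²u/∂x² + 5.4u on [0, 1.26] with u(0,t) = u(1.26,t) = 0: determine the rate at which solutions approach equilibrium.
Eigenvalues: λₙ = 1.347n²π²/1.26² - 5.4.
First three modes:
  n=1: λ₁ = 1.347π²/1.26² - 5.4 ≈ 2.974
  n=2: λ₂ = 5.388π²/1.26² - 5.4 ≈ 28.095
  n=3: λ₃ = 12.123π²/1.26² - 5.4 ≈ 69.965
Since 1.347π²/1.26² ≈ 8.374 > 5.4, all λₙ > 0.
The n=1 mode decays slowest → dominates as t → ∞.
Asymptotic: u ~ c₁ sin(πx/1.26) e^{-λ₁t} with decay rate λ₁ ≈ 2.974.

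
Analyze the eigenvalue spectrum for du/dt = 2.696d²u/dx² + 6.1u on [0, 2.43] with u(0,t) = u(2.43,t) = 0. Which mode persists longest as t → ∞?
Eigenvalues: λₙ = 2.696n²π²/2.43² - 6.1.
First three modes:
  n=1: λ₁ = 2.696π²/2.43² - 6.1 ≈ -1.594
  n=2: λ₂ = 10.784π²/2.43² - 6.1 ≈ 11.925
  n=3: λ₃ = 24.264π²/2.43² - 6.1 ≈ 34.455
Since 2.696π²/2.43² ≈ 4.506 < 6.1, λ₁ < 0.
The n=1 mode grows fastest (−λₙ is largest for n=1) → dominates.
Asymptotic: u ~ c₁ sin(πx/2.43) e^{1.594t} (exponential growth at rate −λ₁ ≈ 1.594).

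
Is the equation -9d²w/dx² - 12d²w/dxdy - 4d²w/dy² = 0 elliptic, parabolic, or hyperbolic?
Computing B² - 4AC with A = -9, B = -12, C = -4: discriminant = 0 (zero). Answer: parabolic.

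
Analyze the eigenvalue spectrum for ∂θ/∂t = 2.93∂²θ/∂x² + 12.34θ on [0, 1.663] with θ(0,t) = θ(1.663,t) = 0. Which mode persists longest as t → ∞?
Eigenvalues: λₙ = 2.93n²π²/1.663² - 12.34.
First three modes:
  n=1: λ₁ = 2.93π²/1.663² - 12.34 ≈ -1.884
  n=2: λ₂ = 11.72π²/1.663² - 12.34 ≈ 29.486
  n=3: λ₃ = 26.37π²/1.663² - 12.34 ≈ 81.768
Since 2.93π²/1.663² ≈ 10.456 < 12.34, λ₁ < 0.
The n=1 mode grows fastest (−λₙ is largest for n=1) → dominates.
Asymptotic: θ ~ c₁ sin(πx/1.663) e^{1.884t} (exponential growth at rate −λ₁ ≈ 1.884).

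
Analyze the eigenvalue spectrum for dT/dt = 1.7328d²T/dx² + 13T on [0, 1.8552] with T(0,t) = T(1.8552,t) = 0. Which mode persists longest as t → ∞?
Eigenvalues: λₙ = 1.7328n²π²/1.8552² - 13.
First three modes:
  n=1: λ₁ = 1.7328π²/1.8552² - 13 ≈ -8.031
  n=2: λ₂ = 6.9312π²/1.8552² - 13 ≈ 6.876
  n=3: λ₃ = 15.5952π²/1.8552² - 13 ≈ 31.721
Since 1.7328π²/1.8552² ≈ 4.969 < 13, λ₁ < 0.
The n=1 mode grows fastest (−λₙ is largest for n=1) → dominates.
Asymptotic: T ~ c₁ sin(πx/1.8552) e^{8.031t} (exponential growth at rate −λ₁ ≈ 8.031).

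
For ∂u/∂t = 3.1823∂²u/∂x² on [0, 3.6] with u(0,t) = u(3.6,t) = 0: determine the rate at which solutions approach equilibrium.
Eigenvalues: λₙ = 3.1823n²π²/3.6².
First three modes:
  n=1: λ₁ = 3.1823π²/3.6² ≈ 2.423
  n=2: λ₂ = 12.7292π²/3.6² ≈ 9.694 (4× faster decay)
  n=3: λ₃ = 28.6407π²/3.6² ≈ 21.811 (9× faster decay)
As t → ∞, higher modes decay exponentially faster. The n=1 mode dominates: u ~ c₁ sin(πx/3.6) e^{-λ₁t}.
Decay rate: λ₁ = 3.1823π²/3.6² ≈ 2.423.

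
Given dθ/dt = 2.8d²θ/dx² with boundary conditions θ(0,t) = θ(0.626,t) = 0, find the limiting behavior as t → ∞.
θ → 0. Heat diffuses out through both boundaries.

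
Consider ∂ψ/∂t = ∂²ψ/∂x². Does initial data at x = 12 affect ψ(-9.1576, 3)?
Yes, for any finite x. The heat equation has infinite propagation speed, so all initial data affects all points at any t > 0.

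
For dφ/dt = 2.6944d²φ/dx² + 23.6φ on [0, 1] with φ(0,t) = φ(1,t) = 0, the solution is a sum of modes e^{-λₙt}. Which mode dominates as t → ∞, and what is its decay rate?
Eigenvalues: λₙ = 2.6944n²π²/1² - 23.6.
First three modes:
  n=1: λ₁ = 2.6944π² - 23.6 ≈ 2.993
  n=2: λ₂ = 10.7776π² - 23.6 ≈ 82.771
  n=3: λ₃ = 24.2496π² - 23.6 ≈ 215.734
Since 2.6944π² ≈ 26.593 > 23.6, all λₙ > 0.
The n=1 mode decays slowest → dominates as t → ∞.
Asymptotic: φ ~ c₁ sin(πx/1) e^{-λ₁t} with decay rate λ₁ ≈ 2.993.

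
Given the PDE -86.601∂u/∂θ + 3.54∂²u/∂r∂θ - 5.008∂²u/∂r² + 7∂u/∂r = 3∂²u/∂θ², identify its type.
Rewriting in standard form: -5.008∂²u/∂r² + 3.54∂²u/∂r∂θ - 3∂²u/∂θ² + 7∂u/∂r - 86.601∂u/∂θ = 0. The second-order coefficients are A = -5.008, B = 3.54, C = -3. Since B² - 4AC = -47.5644 < 0, this is an elliptic PDE.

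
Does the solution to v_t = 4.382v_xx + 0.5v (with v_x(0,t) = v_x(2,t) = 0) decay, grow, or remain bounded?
v grows unboundedly. With Neumann BCs the constant mode has diffusion eigenvalue 0, so any r > 0 makes it grow like e^(0.5t); solution grows exponentially.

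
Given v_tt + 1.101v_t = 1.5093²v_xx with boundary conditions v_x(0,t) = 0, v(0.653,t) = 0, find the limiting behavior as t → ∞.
v → 0. Damping (γ=1.101) dissipates energy; oscillations decay exponentially.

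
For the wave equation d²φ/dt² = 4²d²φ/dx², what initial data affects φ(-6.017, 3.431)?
Domain of dependence: [-19.741, 7.707]. Signals travel at speed 4, so data within |x - -6.017| ≤ 4·3.431 = 13.724 can reach the point.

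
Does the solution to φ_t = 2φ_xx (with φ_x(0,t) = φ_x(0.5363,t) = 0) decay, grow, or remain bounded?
φ → constant (steady state). Heat is conserved (no flux at boundaries); solution approaches the spatial average.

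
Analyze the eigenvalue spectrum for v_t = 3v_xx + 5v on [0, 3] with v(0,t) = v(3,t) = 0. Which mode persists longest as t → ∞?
Eigenvalues: λₙ = 3n²π²/3² - 5.
First three modes:
  n=1: λ₁ = 3π²/3² - 5 ≈ -1.71
  n=2: λ₂ = 12π²/3² - 5 ≈ 8.159
  n=3: λ₃ = 27π²/3² - 5 ≈ 24.609
Since 3π²/3² ≈ 3.29 < 5, λ₁ < 0.
The n=1 mode grows fastest (−λₙ is largest for n=1) → dominates.
Asymptotic: v ~ c₁ sin(πx/3) e^{1.71t} (exponential growth at rate −λ₁ ≈ 1.71).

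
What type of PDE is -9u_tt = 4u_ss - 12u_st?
Rewriting in standard form: -4u_ss + 12u_st - 9u_tt = 0. With A = -4, B = 12, C = -9, the discriminant is 0. This is a parabolic PDE.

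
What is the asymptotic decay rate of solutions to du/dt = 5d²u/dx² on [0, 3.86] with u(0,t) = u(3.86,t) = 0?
Eigenvalues: λₙ = 5n²π²/3.86².
First three modes:
  n=1: λ₁ = 5π²/3.86² ≈ 3.312
  n=2: λ₂ = 20π²/3.86² ≈ 13.248 (4× faster decay)
  n=3: λ₃ = 45π²/3.86² ≈ 29.808 (9× faster decay)
As t → ∞, higher modes decay exponentially faster. The n=1 mode dominates: u ~ c₁ sin(πx/3.86) e^{-λ₁t}.
Decay rate: λ₁ = 5π²/3.86² ≈ 3.312.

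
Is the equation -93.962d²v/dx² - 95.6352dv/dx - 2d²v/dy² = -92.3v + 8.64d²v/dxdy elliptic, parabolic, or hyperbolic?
Rewriting in standard form: -93.962d²v/dx² - 8.64d²v/dxdy - 2d²v/dy² - 95.6352dv/dx + 92.3v = 0. Computing B² - 4AC with A = -93.962, B = -8.64, C = -2: discriminant = -677.0464 (negative). Answer: elliptic.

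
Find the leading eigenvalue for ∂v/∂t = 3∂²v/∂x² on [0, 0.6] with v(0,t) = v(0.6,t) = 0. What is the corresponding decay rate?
Eigenvalues: λₙ = 3n²π²/0.6².
First three modes:
  n=1: λ₁ = 3π²/0.6² ≈ 82.247
  n=2: λ₂ = 12π²/0.6² ≈ 328.987 (4× faster decay)
  n=3: λ₃ = 27π²/0.6² ≈ 740.22 (9× faster decay)
As t → ∞, higher modes decay exponentially faster. The n=1 mode dominates: v ~ c₁ sin(πx/0.6) e^{-λ₁t}.
Decay rate: λ₁ = 3π²/0.6² ≈ 82.247.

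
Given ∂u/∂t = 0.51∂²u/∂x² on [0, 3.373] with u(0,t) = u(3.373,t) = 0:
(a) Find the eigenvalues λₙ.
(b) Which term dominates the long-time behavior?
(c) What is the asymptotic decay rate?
Eigenvalues: λₙ = 0.51n²π²/3.373².
First three modes:
  n=1: λ₁ = 0.51π²/3.373² ≈ 0.442
  n=2: λ₂ = 2.04π²/3.373² ≈ 1.77 (4× faster decay)
  n=3: λ₃ = 4.59π²/3.373² ≈ 3.982 (9× faster decay)
As t → ∞, higher modes decay exponentially faster. The n=1 mode dominates: u ~ c₁ sin(πx/3.373) e^{-λ₁t}.
Decay rate: λ₁ = 0.51π²/3.373² ≈ 0.442.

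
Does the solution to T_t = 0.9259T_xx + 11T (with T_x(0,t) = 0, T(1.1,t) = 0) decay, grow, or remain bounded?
T grows unboundedly. Reaction dominates diffusion (r=11 > κπ²/(4L²)≈1.89); solution grows exponentially.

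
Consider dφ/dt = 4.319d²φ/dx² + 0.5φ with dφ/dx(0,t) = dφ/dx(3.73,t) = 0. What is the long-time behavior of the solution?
As t → ∞, φ grows unboundedly. With Neumann BCs the constant mode has diffusion eigenvalue 0, so any r > 0 makes it grow like e^(0.5t); solution grows exponentially.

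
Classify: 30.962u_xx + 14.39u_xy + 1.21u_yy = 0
Hyperbolic (discriminant = 57.21602).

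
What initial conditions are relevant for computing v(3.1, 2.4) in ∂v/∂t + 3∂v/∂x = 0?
A single point: x = -4.1. The characteristic through (3.1, 2.4) is x - 3t = const, so x = 3.1 - 3·2.4 = -4.1.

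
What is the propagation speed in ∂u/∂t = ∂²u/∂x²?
Infinite. The heat equation is parabolic, not hyperbolic, so disturbances propagate instantly.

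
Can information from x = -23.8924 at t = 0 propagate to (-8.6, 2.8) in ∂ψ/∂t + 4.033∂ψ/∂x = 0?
No. Only data at x = -19.8924 affects (-8.6, 2.8). Advection has one-way propagation along characteristics.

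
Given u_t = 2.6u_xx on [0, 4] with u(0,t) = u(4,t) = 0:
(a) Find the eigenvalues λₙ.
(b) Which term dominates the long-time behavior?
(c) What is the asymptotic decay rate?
Eigenvalues: λₙ = 2.6n²π²/4².
First three modes:
  n=1: λ₁ = 2.6π²/4² ≈ 1.604
  n=2: λ₂ = 10.4π²/4² ≈ 6.415 (4× faster decay)
  n=3: λ₃ = 23.4π²/4² ≈ 14.434 (9× faster decay)
As t → ∞, higher modes decay exponentially faster. The n=1 mode dominates: u ~ c₁ sin(πx/4) e^{-λ₁t}.
Decay rate: λ₁ = 2.6π²/4² ≈ 1.604.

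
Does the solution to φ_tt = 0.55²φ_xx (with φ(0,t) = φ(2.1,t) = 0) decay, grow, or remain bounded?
φ oscillates (no decay). Energy is conserved; the solution oscillates indefinitely as standing waves.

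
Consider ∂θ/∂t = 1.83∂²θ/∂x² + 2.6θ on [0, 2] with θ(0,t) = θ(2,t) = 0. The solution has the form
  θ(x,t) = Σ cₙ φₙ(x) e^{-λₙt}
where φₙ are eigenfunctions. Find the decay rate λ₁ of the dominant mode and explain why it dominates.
Eigenvalues: λₙ = 1.83n²π²/2² - 2.6.
First three modes:
  n=1: λ₁ = 1.83π²/2² - 2.6 ≈ 1.915
  n=2: λ₂ = 7.32π²/2² - 2.6 ≈ 15.461
  n=3: λ₃ = 16.47π²/2² - 2.6 ≈ 38.038
Since 1.83π²/2² ≈ 4.515 > 2.6, all λₙ > 0.
The n=1 mode decays slowest → dominates as t → ∞.
Asymptotic: θ ~ c₁ sin(πx/2) e^{-λ₁t} with decay rate λ₁ ≈ 1.915.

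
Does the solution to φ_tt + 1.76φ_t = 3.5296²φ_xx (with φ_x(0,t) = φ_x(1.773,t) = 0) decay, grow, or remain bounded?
φ → constant (steady state). Damping (γ=1.76) dissipates the nonconstant modes; with Neumann BCs the spatial average obeys M''+γM'=0 and tends to a finite limit.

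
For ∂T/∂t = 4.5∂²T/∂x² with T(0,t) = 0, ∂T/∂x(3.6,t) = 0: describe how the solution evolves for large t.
T → 0. Heat escapes through the Dirichlet boundary.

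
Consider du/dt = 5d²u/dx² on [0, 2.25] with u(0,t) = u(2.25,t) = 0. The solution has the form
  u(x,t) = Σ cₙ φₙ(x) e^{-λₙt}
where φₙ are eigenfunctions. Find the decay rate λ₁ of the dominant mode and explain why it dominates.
Eigenvalues: λₙ = 5n²π²/2.25².
First three modes:
  n=1: λ₁ = 5π²/2.25² ≈ 9.748
  n=2: λ₂ = 20π²/2.25² ≈ 38.991 (4× faster decay)
  n=3: λ₃ = 45π²/2.25² ≈ 87.73 (9× faster decay)
As t → ∞, higher modes decay exponentially faster. The n=1 mode dominates: u ~ c₁ sin(πx/2.25) e^{-λ₁t}.
Decay rate: λ₁ = 5π²/2.25² ≈ 9.748.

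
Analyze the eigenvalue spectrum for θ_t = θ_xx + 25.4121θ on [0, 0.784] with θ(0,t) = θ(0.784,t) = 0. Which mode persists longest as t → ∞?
Eigenvalues: λₙ = n²π²/0.784² - 25.4121.
First three modes:
  n=1: λ₁ = π²/0.784² - 25.4121 ≈ -9.355
  n=2: λ₂ = 4π²/0.784² - 25.4121 ≈ 38.816
  n=3: λ₃ = 9π²/0.784² - 25.4121 ≈ 119.102
Since π²/0.784² ≈ 16.057 < 25.4121, λ₁ < 0.
The n=1 mode grows fastest (−λₙ is largest for n=1) → dominates.
Asymptotic: θ ~ c₁ sin(πx/0.784) e^{9.355t} (exponential growth at rate −λ₁ ≈ 9.355).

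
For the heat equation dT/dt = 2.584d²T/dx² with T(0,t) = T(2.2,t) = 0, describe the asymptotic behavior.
T → 0. Heat diffuses out through both boundaries.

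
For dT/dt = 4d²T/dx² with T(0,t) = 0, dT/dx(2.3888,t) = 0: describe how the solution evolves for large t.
T → 0. Heat escapes through the Dirichlet boundary.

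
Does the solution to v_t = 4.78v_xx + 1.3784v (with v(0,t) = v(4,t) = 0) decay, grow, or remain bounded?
v → 0. Diffusion dominates reaction (r=1.3784 < κπ²/L²≈2.95); solution decays.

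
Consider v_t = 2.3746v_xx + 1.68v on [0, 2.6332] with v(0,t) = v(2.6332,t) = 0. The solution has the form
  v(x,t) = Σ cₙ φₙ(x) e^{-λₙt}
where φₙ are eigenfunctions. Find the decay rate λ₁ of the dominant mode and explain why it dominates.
Eigenvalues: λₙ = 2.3746n²π²/2.6332² - 1.68.
First three modes:
  n=1: λ₁ = 2.3746π²/2.6332² - 1.68 ≈ 1.7
  n=2: λ₂ = 9.4984π²/2.6332² - 1.68 ≈ 11.84
  n=3: λ₃ = 21.3714π²/2.6332² - 1.68 ≈ 28.74
Since 2.3746π²/2.6332² ≈ 3.38 > 1.68, all λₙ > 0.
The n=1 mode decays slowest → dominates as t → ∞.
Asymptotic: v ~ c₁ sin(πx/2.6332) e^{-λ₁t} with decay rate λ₁ ≈ 1.7.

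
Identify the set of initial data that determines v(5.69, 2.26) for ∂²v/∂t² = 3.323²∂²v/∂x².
Domain of dependence: [-1.81998, 13.19998]. Signals travel at speed 3.323, so data within |x - 5.69| ≤ 3.323·2.26 = 7.50998 can reach the point.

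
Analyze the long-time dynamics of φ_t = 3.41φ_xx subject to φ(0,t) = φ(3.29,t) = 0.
Long-time behavior: φ → 0. Heat diffuses out through both boundaries.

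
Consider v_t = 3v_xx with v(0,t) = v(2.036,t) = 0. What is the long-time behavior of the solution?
As t → ∞, v → 0. Heat diffuses out through both boundaries.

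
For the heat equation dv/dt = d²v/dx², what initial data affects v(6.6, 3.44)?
The entire real line. The heat equation has infinite propagation speed: any initial disturbance instantly affects all points (though exponentially small far away).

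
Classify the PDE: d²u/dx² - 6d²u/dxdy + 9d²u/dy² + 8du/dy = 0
A = 1, B = -6, C = 9. Discriminant B² - 4AC = 0. Since 0 = 0, parabolic.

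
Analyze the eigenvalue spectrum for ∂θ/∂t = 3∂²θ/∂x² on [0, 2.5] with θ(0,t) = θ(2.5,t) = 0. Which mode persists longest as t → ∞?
Eigenvalues: λₙ = 3n²π²/2.5².
First three modes:
  n=1: λ₁ = 3π²/2.5² ≈ 4.737
  n=2: λ₂ = 12π²/2.5² ≈ 18.95 (4× faster decay)
  n=3: λ₃ = 27π²/2.5² ≈ 42.637 (9× faster decay)
As t → ∞, higher modes decay exponentially faster. The n=1 mode dominates: θ ~ c₁ sin(πx/2.5) e^{-λ₁t}.
Decay rate: λ₁ = 3π²/2.5² ≈ 4.737.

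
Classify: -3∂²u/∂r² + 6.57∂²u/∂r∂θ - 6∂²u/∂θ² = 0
Elliptic (discriminant = -28.8351).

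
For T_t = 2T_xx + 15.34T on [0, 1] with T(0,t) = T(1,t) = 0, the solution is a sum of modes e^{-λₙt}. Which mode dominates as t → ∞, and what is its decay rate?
Eigenvalues: λₙ = 2n²π²/1² - 15.34.
First three modes:
  n=1: λ₁ = 2π² - 15.34 ≈ 4.399
  n=2: λ₂ = 8π² - 15.34 ≈ 63.617
  n=3: λ₃ = 18π² - 15.34 ≈ 162.313
Since 2π² ≈ 19.739 > 15.34, all λₙ > 0.
The n=1 mode decays slowest → dominates as t → ∞.
Asymptotic: T ~ c₁ sin(πx/1) e^{-λ₁t} with decay rate λ₁ ≈ 4.399.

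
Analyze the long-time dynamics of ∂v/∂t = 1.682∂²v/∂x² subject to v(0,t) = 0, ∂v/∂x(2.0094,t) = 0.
Long-time behavior: v → 0. Heat escapes through the Dirichlet boundary.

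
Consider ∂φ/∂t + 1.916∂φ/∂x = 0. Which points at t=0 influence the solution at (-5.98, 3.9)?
A single point: x = -13.4524. The characteristic through (-5.98, 3.9) is x - 1.916t = const, so x = -5.98 - 1.916·3.9 = -13.4524.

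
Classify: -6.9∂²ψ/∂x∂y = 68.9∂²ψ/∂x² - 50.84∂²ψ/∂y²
Rewriting in standard form: -68.9∂²ψ/∂x² - 6.9∂²ψ/∂x∂y + 50.84∂²ψ/∂y² = 0. Hyperbolic (discriminant = 14059.114).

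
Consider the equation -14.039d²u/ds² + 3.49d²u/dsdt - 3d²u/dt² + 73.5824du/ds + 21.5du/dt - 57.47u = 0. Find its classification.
Elliptic. (A = -14.039, B = 3.49, C = -3 gives B² - 4AC = -156.2879.)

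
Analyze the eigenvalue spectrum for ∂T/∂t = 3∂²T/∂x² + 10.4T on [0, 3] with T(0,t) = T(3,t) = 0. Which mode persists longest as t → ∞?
Eigenvalues: λₙ = 3n²π²/3² - 10.4.
First three modes:
  n=1: λ₁ = 3π²/3² - 10.4 ≈ -7.11
  n=2: λ₂ = 12π²/3² - 10.4 ≈ 2.759
  n=3: λ₃ = 27π²/3² - 10.4 ≈ 19.209
Since 3π²/3² ≈ 3.29 < 10.4, λ₁ < 0.
The n=1 mode grows fastest (−λₙ is largest for n=1) → dominates.
Asymptotic: T ~ c₁ sin(πx/3) e^{7.11t} (exponential growth at rate −λ₁ ≈ 7.11).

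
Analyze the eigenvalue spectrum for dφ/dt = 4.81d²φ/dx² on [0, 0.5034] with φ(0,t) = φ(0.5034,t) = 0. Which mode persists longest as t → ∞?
Eigenvalues: λₙ = 4.81n²π²/0.5034².
First three modes:
  n=1: λ₁ = 4.81π²/0.5034² ≈ 187.335
  n=2: λ₂ = 19.24π²/0.5034² ≈ 749.339 (4× faster decay)
  n=3: λ₃ = 43.29π²/0.5034² ≈ 1686.013 (9× faster decay)
As t → ∞, higher modes decay exponentially faster. The n=1 mode dominates: φ ~ c₁ sin(πx/0.5034) e^{-λ₁t}.
Decay rate: λ₁ = 4.81π²/0.5034² ≈ 187.335.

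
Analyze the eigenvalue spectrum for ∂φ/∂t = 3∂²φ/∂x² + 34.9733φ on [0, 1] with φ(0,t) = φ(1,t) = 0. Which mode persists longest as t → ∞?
Eigenvalues: λₙ = 3n²π²/1² - 34.9733.
First three modes:
  n=1: λ₁ = 3π² - 34.9733 ≈ -5.364
  n=2: λ₂ = 12π² - 34.9733 ≈ 83.462
  n=3: λ₃ = 27π² - 34.9733 ≈ 231.506
Since 3π² ≈ 29.609 < 34.9733, λ₁ < 0.
The n=1 mode grows fastest (−λₙ is largest for n=1) → dominates.
Asymptotic: φ ~ c₁ sin(πx/1) e^{5.364t} (exponential growth at rate −λ₁ ≈ 5.364).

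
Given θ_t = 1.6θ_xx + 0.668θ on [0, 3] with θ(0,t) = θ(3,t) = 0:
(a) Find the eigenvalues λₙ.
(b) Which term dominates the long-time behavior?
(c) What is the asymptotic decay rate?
Eigenvalues: λₙ = 1.6n²π²/3² - 0.668.
First three modes:
  n=1: λ₁ = 1.6π²/3² - 0.668 ≈ 1.087
  n=2: λ₂ = 6.4π²/3² - 0.668 ≈ 6.35
  n=3: λ₃ = 14.4π²/3² - 0.668 ≈ 15.123
Since 1.6π²/3² ≈ 1.755 > 0.668, all λₙ > 0.
The n=1 mode decays slowest → dominates as t → ∞.
Asymptotic: θ ~ c₁ sin(πx/3) e^{-λ₁t} with decay rate λ₁ ≈ 1.087.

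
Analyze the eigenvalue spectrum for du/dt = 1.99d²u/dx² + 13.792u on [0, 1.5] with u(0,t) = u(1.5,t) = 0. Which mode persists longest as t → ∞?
Eigenvalues: λₙ = 1.99n²π²/1.5² - 13.792.
First three modes:
  n=1: λ₁ = 1.99π²/1.5² - 13.792 ≈ -5.063
  n=2: λ₂ = 7.96π²/1.5² - 13.792 ≈ 21.124
  n=3: λ₃ = 17.91π²/1.5² - 13.792 ≈ 64.77
Since 1.99π²/1.5² ≈ 8.729 < 13.792, λ₁ < 0.
The n=1 mode grows fastest (−λₙ is largest for n=1) → dominates.
Asymptotic: u ~ c₁ sin(πx/1.5) e^{5.063t} (exponential growth at rate −λ₁ ≈ 5.063).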